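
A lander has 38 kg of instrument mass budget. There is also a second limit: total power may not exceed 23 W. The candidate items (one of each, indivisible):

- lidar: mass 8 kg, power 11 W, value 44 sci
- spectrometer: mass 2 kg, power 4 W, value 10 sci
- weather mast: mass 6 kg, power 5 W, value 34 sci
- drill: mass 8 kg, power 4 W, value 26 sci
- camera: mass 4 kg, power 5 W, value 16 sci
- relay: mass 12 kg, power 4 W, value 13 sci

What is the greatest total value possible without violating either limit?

104 sci

Feasible sets respecting both limits:
- lidar+weather mast+drill: mass 22, power 20, value 104
- spectrometer+weather mast+drill+camera+relay: mass 32, power 22, value 99
- lidar+weather mast+camera: mass 18, power 21, value 94
Best: 104 sci.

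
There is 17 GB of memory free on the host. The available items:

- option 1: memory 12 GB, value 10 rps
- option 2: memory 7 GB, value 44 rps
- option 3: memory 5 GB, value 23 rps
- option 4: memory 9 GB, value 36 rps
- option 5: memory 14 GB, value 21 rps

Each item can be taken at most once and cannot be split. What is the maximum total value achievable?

Check high-value combinations within 17 GB:
- option 2+option 4: memory 7+9=16, value 44+36=80
- option 2+option 3: memory 7+5=12, value 44+23=67
- option 3+option 4: memory 5+9=14, value 23+36=59
- option 2: memory 7, value 44
- option 4: memory 9, value 36
Best: 80 rps.

80 rps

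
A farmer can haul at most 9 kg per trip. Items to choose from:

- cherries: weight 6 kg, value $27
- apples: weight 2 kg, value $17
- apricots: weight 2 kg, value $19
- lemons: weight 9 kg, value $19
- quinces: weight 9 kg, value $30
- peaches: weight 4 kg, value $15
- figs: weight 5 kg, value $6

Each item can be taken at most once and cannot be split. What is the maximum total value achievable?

Check high-value combinations within 9 kg:
- apples+apricots+peaches: weight 2+2+4=8, value 17+19+15=51
- cherries+apricots: weight 6+2=8, value 27+19=46
- cherries+apples: weight 6+2=8, value 27+17=44
- apples+apricots+figs: weight 2+2+5=9, value 17+19+6=42
- apples+apricots: weight 2+2=4, value 17+19=36
Best: $51.

$51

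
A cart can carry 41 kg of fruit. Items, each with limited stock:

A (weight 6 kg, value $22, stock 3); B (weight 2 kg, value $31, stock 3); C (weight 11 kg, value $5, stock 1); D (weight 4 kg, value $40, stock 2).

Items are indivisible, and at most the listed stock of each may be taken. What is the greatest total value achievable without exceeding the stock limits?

Best selections within weight 41 and stock limits:
- 3×A + 3×B + 2×D: weight 32, value 239
- 2×A + 3×B + 1×C + 2×D: weight 37, value 222
Best: $239.

$239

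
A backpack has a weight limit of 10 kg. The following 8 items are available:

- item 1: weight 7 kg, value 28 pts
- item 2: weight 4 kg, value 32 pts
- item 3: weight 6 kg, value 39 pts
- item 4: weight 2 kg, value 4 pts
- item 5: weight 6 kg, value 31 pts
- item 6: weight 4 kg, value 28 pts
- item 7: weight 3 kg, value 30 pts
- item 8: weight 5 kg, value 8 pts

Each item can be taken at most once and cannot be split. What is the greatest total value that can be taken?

Check high-value combinations within 10 kg:
- item 2+item 3: weight 4+6=10, value 32+39=71
- item 3+item 7: weight 6+3=9, value 39+30=69
- item 3+item 6: weight 6+4=10, value 39+28=67
Best: 71 pts.

71 pts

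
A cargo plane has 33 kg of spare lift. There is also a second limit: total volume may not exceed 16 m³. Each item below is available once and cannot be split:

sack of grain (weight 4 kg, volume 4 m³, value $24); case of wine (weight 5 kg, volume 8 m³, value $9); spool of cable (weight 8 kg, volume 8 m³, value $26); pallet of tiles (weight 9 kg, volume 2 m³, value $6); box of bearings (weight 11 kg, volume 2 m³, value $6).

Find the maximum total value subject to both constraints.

$62

Feasible sets respecting both limits:
- sack of grain+spool of cable+pallet of tiles+box of bearings: weight 32, volume 16, value 62
- sack of grain+spool of cable+pallet of tiles: weight 21, volume 14, value 56
- sack of grain+spool of cable+box of bearings: weight 23, volume 14, value 56
- sack of grain+spool of cable: weight 12, volume 12, value 50
Best: $62.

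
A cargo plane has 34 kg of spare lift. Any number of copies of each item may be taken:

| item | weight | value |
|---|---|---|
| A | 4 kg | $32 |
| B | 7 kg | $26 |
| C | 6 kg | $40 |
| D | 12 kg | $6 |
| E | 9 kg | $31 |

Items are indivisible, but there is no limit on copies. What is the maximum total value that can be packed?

$264

Best value-per-unit is A at 32/4; filling with it alone gives 8×32 = 256.
Optimal mix: 7×A + 1×C → weight 34, value 264.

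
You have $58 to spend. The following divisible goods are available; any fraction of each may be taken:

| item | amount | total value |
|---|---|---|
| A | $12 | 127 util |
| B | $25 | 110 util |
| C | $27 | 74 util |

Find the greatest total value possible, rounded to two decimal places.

294.56

Take in order of value per unit:
- A (127/12 per unit): all 12 → value 127, running total 127.00
- B (110/25 per unit): all 25 → value 110, running total 237.00
- C (74/27 per unit): 21 of 27 → value 21×74/27 = 57.5556, running total 294.56
Total 294.56.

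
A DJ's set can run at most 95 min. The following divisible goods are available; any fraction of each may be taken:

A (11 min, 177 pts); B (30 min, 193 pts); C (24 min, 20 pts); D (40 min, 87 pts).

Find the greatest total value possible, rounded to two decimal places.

468.67

Take in order of value per unit:
- A (177/11 per unit): all 11 → value 177, running total 177.00
- B (193/30 per unit): all 30 → value 193, running total 370.00
- D (87/40 per unit): all 40 → value 87, running total 457.00
- C (20/24 per unit): 14 of 24 → value 14×20/24 = 11.6667, running total 468.67
Total 468.67.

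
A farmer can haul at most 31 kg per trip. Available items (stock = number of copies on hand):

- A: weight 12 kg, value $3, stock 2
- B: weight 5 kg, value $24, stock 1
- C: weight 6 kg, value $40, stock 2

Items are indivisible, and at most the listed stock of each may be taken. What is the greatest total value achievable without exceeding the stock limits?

$107

Top feasible selections:
- 1×A + 1×B + 2×C: weight 29, value 107
- 1×B + 2×C: weight 17, value 104
- 1×A + 2×C: weight 24, value 83
- 2×C: weight 12, value 80
Best: $107.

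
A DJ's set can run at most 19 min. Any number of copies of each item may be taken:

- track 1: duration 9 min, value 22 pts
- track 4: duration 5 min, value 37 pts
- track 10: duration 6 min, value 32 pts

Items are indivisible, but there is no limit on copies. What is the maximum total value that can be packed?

Best value-per-unit is track 4 at 37/5, and filling with it alone uses duration 3×5=15. No mix of the others beats 3×37 = 111.

111 pts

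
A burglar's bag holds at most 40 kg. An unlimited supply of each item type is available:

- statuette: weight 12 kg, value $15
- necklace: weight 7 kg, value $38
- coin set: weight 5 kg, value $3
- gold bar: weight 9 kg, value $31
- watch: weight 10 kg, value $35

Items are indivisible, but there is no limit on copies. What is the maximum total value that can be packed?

Best value-per-unit is necklace at 38/7; filling with it alone gives 5×38 = 190.
Optimal mix: 5×necklace + 1×coin set → weight 40, value 193.

$193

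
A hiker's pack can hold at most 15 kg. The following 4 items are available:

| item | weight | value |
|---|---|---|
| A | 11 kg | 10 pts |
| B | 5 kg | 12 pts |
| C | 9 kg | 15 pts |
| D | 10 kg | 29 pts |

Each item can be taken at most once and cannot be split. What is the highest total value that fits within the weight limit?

41 pts

This is a 0/1 knapsack; check combinations near the capacity.
- B+D: weight 5+10=15, value 12+29=41
- D: weight 10, value 29
- B+C: weight 5+9=14, value 12+15=27
- C: weight 9, value 15
Best: 41 pts.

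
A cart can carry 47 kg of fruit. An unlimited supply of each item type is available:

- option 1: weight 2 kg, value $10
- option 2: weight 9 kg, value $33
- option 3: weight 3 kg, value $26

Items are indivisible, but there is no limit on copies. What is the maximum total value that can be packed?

Best value-per-unit is option 3 at 26/3; filling with it alone gives 15×26 = 390.
Optimal mix: 1×option 1 + 15×option 3 → weight 47, value 400.

$400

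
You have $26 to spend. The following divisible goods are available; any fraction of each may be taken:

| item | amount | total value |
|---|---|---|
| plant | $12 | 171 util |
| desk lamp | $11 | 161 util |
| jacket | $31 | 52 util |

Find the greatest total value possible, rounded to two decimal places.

Take in order of value per unit:
- desk lamp (161/11 per unit): all 11 → value 161, running total 161.00
- plant (171/12 per unit): all 12 → value 171, running total 332.00
- jacket (52/31 per unit): 3 of 31 → value 3×52/31 = 5.0323, running total 337.03
Total 337.03.

337.03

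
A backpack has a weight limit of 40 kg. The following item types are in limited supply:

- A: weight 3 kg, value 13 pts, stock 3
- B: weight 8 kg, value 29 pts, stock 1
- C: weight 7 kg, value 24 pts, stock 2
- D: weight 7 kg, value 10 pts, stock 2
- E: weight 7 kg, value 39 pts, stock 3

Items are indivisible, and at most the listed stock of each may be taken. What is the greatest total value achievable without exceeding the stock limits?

Top feasible selections:
- 3×A + 1×B + 3×E: weight 38, value 185
- 1×A + 1×B + 1×C + 3×E: weight 39, value 183
- 3×A + 1×C + 3×E: weight 37, value 180
- 1×A + 2×C + 3×E: weight 38, value 178
Best: 185 pts.

185 pts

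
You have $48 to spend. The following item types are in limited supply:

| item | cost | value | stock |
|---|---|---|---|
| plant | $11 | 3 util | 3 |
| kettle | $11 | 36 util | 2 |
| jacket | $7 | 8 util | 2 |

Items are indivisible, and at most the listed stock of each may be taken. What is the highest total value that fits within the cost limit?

Top feasible selections:
- 1×plant + 2×kettle + 2×jacket: cost 47, value 91
- 2×kettle + 2×jacket: cost 36, value 88
- 1×plant + 2×kettle + 1×jacket: cost 40, value 83
Best: 91 util.

91 util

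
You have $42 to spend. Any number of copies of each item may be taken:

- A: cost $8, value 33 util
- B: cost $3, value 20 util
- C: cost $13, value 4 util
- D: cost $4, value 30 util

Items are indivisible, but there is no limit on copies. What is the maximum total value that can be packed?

Best value-per-unit is D at 30/4; filling with it alone gives 10×30 = 300.
Optimal mix: 2×B + 9×D → cost 42, value 310.

310 util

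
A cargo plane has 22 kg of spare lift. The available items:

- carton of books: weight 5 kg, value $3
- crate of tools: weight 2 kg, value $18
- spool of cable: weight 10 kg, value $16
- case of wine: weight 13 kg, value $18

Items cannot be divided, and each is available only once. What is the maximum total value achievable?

$39

Check high-value combinations within 22 kg:
- carton of books+crate of tools+case of wine: weight 5+2+13=20, value 3+18+18=39
- carton of books+crate of tools+spool of cable: weight 5+2+10=17, value 3+18+16=37
- crate of tools+case of wine: weight 2+13=15, value 18+18=36
- crate of tools+spool of cable: weight 2+10=12, value 18+16=34
- carton of books+crate of tools: weight 5+2=7, value 3+18=21
Best: $39.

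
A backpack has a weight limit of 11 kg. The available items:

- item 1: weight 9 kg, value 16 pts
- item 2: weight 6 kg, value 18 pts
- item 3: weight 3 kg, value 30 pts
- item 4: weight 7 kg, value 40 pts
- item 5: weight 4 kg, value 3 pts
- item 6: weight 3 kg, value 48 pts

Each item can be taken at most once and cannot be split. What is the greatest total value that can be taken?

Check high-value combinations within 11 kg:
- item 4+item 6: weight 7+3=10, value 40+48=88
- item 3+item 5+item 6: weight 3+4+3=10, value 30+3+48=81
- item 3+item 6: weight 3+3=6, value 30+48=78
- item 3+item 4: weight 3+7=10, value 30+40=70
Best: 88 pts.

88 pts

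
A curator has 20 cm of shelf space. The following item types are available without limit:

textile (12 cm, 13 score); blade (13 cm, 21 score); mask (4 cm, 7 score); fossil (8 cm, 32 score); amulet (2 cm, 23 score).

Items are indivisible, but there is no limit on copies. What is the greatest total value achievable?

Best value-per-unit is amulet at 23/2, and filling with it alone uses length 10×2=20. No mix of the others beats 10×23 = 230.

230 score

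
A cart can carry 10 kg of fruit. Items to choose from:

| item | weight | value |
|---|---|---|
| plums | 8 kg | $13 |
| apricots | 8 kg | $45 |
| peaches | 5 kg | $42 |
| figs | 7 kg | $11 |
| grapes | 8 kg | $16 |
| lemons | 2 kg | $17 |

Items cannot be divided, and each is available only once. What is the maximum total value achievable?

$62

This is a 0/1 knapsack; check combinations near the capacity.
- apricots+lemons: weight 8+2=10, value 45+17=62
- peaches+lemons: weight 5+2=7, value 42+17=59
- apricots: weight 8, value 45
Best: $62.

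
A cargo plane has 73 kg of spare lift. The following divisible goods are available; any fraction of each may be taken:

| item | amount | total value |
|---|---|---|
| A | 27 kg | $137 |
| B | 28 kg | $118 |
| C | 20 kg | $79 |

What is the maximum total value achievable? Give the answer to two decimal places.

Take in order of value per unit:
- A (137/27 per unit): all 27 → value 137, running total 137.00
- B (118/28 per unit): all 28 → value 118, running total 255.00
- C (79/20 per unit): 18 of 20 → value 18×79/20 = 71.1000, running total 326.10
Total 326.10.

326.10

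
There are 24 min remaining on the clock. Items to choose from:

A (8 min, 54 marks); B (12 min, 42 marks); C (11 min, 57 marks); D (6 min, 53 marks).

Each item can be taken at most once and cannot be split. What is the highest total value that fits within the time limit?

Check high-value combinations within 24 min:
- A+C: time 8+11=19, value 54+57=111
- C+D: time 11+6=17, value 57+53=110
- A+D: time 8+6=14, value 54+53=107
- B+C: time 12+11=23, value 42+57=99
Best: 111 marks.

111 marks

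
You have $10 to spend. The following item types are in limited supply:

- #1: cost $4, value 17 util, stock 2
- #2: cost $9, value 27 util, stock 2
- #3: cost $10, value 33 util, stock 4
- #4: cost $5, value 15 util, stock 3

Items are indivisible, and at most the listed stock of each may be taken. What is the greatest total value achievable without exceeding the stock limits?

34 util

Best selections within cost 10 and stock limits:
- 2×#1: cost 8, value 34
- 1×#3: cost 10, value 33
Best: 34 util.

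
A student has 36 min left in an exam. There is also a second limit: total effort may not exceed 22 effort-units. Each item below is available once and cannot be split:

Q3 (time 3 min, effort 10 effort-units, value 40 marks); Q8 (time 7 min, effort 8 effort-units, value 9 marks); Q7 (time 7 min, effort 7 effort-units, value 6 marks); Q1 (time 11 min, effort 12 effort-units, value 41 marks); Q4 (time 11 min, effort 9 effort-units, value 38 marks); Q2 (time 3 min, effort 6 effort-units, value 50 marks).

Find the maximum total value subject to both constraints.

Feasible sets respecting both limits:
- Q7+Q4+Q2: time 21, effort 22, value 94
- Q1+Q2: time 14, effort 18, value 91
- Q3+Q2: time 6, effort 16, value 90
- Q4+Q2: time 14, effort 15, value 88
Best: 94 marks.

94 marks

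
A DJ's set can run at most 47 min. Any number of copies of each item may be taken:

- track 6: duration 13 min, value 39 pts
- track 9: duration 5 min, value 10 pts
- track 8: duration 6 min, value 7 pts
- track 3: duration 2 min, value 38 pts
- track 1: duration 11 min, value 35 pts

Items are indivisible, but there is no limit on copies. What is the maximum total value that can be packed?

Best value-per-unit is track 3 at 38/2, and filling with it alone uses duration 23×2=46. No mix of the others beats 23×38 = 874.

874 pts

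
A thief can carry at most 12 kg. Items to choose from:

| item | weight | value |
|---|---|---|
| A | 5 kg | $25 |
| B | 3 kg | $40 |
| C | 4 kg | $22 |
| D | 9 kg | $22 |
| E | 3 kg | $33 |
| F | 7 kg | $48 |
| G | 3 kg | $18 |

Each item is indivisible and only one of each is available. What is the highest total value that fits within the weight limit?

Check high-value combinations within 12 kg:
- A+B+E: weight 5+3+3=11, value 25+40+33=98
- B+C+E: weight 3+4+3=10, value 40+22+33=95
- B+E+G: weight 3+3+3=9, value 40+33+18=91
- B+F: weight 3+7=10, value 40+48=88
- A+B+C: weight 5+3+4=12, value 25+40+22=87
Best: $98.

$98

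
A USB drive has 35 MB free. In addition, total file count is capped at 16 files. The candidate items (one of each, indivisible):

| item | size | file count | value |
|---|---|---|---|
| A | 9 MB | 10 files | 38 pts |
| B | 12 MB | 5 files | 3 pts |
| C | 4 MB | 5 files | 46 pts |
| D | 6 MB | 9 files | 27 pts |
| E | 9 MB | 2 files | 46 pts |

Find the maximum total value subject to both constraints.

119 pts

Feasible sets respecting both limits:
- C+D+E: size 19, file count 16, value 119
- B+C+E: size 25, file count 12, value 95
- C+E: size 13, file count 7, value 92
Best: 119 pts.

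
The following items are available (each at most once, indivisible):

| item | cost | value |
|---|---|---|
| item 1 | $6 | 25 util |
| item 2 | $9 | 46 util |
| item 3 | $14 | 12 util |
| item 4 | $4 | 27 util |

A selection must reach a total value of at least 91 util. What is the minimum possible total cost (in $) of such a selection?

19

Subsets with value ≥ 91, sorted by total cost:
- item 1+item 2+item 4: cost 19, value 98
- item 1+item 2+item 3+item 4: cost 33, value 110
Minimum cost: 19 $.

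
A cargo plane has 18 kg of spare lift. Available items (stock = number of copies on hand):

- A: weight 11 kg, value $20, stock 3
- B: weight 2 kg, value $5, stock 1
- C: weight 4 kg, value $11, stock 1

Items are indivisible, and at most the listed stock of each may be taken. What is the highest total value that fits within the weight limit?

Best selections within weight 18 and stock limits:
- 1×A + 1×B + 1×C: weight 17, value 36
- 1×A + 1×C: weight 15, value 31
Best: $36.

$36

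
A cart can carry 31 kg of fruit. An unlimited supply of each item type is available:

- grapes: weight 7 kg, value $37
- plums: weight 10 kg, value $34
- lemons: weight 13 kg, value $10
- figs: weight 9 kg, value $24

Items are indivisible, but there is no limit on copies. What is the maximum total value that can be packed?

$148

Best value-per-unit is grapes at 37/7, and filling with it alone uses weight 4×7=28. No mix of the others beats 4×37 = 148.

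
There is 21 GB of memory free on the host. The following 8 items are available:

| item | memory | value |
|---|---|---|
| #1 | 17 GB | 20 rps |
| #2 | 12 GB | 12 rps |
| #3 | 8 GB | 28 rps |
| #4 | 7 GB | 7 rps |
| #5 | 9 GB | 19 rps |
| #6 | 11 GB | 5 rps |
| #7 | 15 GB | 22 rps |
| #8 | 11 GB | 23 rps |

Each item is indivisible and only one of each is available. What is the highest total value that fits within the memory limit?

51 rps

This is a 0/1 knapsack; check combinations near the capacity.
- #3+#8: memory 8+11=19, value 28+23=51
- #3+#5: memory 8+9=17, value 28+19=47
- #5+#8: memory 9+11=20, value 19+23=42
Best: 51 rps.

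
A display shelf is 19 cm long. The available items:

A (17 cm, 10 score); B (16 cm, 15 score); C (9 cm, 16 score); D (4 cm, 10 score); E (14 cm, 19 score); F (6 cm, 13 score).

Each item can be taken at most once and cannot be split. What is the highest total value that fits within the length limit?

Check high-value combinations within 19 cm:
- C+D+F: length 9+4+6=19, value 16+10+13=39
- C+F: length 9+6=15, value 16+13=29
- D+E: length 4+14=18, value 10+19=29
- C+D: length 9+4=13, value 16+10=26
Best: 39 score.

39 score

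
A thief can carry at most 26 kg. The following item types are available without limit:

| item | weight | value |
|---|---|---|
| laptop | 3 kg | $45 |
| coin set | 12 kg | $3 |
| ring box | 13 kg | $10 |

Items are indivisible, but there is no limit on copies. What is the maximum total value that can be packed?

$360

Best value-per-unit is laptop at 45/3, and filling with it alone uses weight 8×3=24. No mix of the others beats 8×45 = 360.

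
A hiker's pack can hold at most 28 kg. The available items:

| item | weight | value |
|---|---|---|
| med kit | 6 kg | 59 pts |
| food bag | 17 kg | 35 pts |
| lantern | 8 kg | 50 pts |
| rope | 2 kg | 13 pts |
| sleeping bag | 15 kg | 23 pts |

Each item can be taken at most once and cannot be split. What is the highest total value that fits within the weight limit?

122 pts

Check high-value combinations within 28 kg:
- med kit+lantern+rope: weight 6+8+2=16, value 59+50+13=122
- med kit+lantern: weight 6+8=14, value 59+50=109
- med kit+food bag+rope: weight 6+17+2=25, value 59+35+13=107
- food bag+lantern+rope: weight 17+8+2=27, value 35+50+13=98
Best: 122 pts.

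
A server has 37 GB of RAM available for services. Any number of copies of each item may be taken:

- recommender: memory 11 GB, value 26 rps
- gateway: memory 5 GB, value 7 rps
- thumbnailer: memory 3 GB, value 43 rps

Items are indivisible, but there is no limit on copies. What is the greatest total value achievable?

516 rps

Best value-per-unit is thumbnailer at 43/3, and filling with it alone uses memory 12×3=36. No mix of the others beats 12×43 = 516.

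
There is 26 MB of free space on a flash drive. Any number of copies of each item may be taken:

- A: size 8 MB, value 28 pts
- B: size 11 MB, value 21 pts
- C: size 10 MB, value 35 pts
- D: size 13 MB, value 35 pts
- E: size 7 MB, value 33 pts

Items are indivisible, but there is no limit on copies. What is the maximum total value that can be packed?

101 pts

Best value-per-unit is E at 33/7; filling with it alone gives 3×33 = 99.
Optimal mix: 1×C + 2×E → size 24, value 101.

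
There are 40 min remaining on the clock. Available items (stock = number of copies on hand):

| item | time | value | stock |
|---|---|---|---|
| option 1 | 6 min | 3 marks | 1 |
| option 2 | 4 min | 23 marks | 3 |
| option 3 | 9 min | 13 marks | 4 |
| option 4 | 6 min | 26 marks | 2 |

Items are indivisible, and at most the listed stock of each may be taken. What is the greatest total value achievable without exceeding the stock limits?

Top feasible selections:
- 1×option 1 + 3×option 2 + 1×option 3 + 2×option 4: time 39, value 137
- 3×option 2 + 1×option 3 + 2×option 4: time 33, value 134
- 1×option 1 + 3×option 2 + 2×option 4: time 30, value 124
- 2×option 2 + 2×option 3 + 2×option 4: time 38, value 124
Best: 137 marks.

137 marks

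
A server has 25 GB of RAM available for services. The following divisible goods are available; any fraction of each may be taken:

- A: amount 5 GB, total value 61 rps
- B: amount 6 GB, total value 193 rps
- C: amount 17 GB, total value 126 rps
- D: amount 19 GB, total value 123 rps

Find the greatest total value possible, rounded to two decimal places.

357.76

Take in order of value per unit:
- B (193/6 per unit): all 6 → value 193, running total 193.00
- A (61/5 per unit): all 5 → value 61, running total 254.00
- C (126/17 per unit): 14 of 17 → value 14×126/17 = 103.7647, running total 357.76
Total 357.76.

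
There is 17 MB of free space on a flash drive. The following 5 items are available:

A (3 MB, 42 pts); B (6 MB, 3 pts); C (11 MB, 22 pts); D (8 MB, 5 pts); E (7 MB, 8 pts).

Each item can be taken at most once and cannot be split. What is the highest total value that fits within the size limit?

64 pts

This is a 0/1 knapsack; check combinations near the capacity.
- A+C: size 3+11=14, value 42+22=64
- A+B+E: size 3+6+7=16, value 42+3+8=53
- A+E: size 3+7=10, value 42+8=50
- A+B+D: size 3+6+8=17, value 42+3+5=50
- A+D: size 3+8=11, value 42+5=47
Best: 64 pts.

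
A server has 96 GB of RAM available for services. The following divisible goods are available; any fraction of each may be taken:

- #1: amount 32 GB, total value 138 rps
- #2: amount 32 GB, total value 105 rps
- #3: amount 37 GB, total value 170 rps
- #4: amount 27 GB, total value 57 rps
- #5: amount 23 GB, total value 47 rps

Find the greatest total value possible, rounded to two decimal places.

Take in order of value per unit:
- #3 (170/37 per unit): all 37 → value 170, running total 170.00
- #1 (138/32 per unit): all 32 → value 138, running total 308.00
- #2 (105/32 per unit): 27 of 32 → value 27×105/32 = 88.5938, running total 396.59
Total 396.59.

396.59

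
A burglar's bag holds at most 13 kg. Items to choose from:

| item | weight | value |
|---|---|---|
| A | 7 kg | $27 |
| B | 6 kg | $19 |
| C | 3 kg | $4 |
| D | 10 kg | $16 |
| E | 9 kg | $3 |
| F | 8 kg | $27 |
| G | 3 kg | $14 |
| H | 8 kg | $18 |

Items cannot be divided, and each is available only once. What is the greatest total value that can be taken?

$46

Check high-value combinations within 13 kg:
- A+B: weight 7+6=13, value 27+19=46
- A+C+G: weight 7+3+3=13, value 27+4+14=45
- A+G: weight 7+3=10, value 27+14=41
- F+G: weight 8+3=11, value 27+14=41
- B+C+G: weight 6+3+3=12, value 19+4+14=37
Best: $46.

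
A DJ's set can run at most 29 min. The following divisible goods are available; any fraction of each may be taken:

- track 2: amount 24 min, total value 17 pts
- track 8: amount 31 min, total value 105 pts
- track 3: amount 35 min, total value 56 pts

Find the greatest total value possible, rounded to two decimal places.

Take in order of value per unit:
- track 8 (105/31 per unit): 29 of 31 → value 29×105/31 = 98.2258, running total 98.23
Total 98.23.

98.23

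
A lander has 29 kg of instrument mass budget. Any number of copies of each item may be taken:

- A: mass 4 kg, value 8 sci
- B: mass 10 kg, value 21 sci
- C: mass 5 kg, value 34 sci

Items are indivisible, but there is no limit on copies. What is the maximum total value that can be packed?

178 sci

Best value-per-unit is C at 34/5; filling with it alone gives 5×34 = 170.
Optimal mix: 1×A + 5×C → mass 29, value 178.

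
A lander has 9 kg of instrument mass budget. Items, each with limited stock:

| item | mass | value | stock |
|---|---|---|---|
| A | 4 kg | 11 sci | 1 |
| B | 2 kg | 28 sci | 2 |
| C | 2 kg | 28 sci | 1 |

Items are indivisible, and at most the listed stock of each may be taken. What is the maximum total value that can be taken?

84 sci

Best selections within mass 9 and stock limits:
- 2×B + 1×C: mass 6, value 84
- 1×A + 1×B + 1×C: mass 8, value 67
- 1×A + 2×B: mass 8, value 67
- 1×B + 1×C: mass 4, value 56
Best: 84 sci.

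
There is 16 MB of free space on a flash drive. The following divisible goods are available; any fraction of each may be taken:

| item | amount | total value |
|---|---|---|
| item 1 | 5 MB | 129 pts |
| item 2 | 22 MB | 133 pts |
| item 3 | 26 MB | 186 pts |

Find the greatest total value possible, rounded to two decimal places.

207.69

Take in order of value per unit:
- item 1 (129/5 per unit): all 5 → value 129, running total 129.00
- item 3 (186/26 per unit): 11 of 26 → value 11×186/26 = 78.6923, running total 207.69
Total 207.69.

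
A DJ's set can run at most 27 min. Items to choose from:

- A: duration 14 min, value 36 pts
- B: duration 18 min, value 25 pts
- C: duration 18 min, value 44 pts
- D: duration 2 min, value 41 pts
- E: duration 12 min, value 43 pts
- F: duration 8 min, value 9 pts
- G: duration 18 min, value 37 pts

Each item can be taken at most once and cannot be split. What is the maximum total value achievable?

Check high-value combinations within 27 min:
- D+E+F: duration 2+12+8=22, value 41+43+9=93
- A+D+F: duration 14+2+8=24, value 36+41+9=86
- C+D: duration 18+2=20, value 44+41=85
- D+E: duration 2+12=14, value 41+43=84
Best: 93 pts.

93 pts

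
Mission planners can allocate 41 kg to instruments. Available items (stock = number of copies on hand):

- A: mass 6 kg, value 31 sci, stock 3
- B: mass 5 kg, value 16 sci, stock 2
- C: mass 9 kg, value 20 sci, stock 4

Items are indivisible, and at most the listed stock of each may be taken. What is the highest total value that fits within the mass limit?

149 sci

Top feasible selections:
- 3×A + 1×B + 2×C: mass 41, value 149
- 3×A + 2×B + 1×C: mass 37, value 145
- 2×A + 2×B + 2×C: mass 40, value 134
Best: 149 sci.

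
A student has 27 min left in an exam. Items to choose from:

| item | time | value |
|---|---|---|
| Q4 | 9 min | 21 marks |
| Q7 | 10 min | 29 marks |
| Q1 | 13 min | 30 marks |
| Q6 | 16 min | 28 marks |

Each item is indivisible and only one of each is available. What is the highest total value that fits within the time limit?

Check high-value combinations within 27 min:
- Q7+Q1: time 10+13=23, value 29+30=59
- Q7+Q6: time 10+16=26, value 29+28=57
- Q4+Q1: time 9+13=22, value 21+30=51
- Q4+Q7: time 9+10=19, value 21+29=50
Best: 59 marks.

59 marks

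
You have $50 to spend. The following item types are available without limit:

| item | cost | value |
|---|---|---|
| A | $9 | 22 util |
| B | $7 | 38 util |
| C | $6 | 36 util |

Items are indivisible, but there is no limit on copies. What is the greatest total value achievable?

Best value-per-unit is C at 36/6; filling with it alone gives 8×36 = 288.
Optimal mix: 2×B + 6×C → cost 50, value 292.

292 util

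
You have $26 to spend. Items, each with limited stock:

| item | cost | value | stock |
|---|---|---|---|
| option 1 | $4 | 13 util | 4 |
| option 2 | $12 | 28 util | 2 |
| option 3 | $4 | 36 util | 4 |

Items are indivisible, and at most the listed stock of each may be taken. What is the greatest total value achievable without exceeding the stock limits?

170 util

Best selections within cost 26 and stock limits:
- 2×option 1 + 4×option 3: cost 24, value 170
- 1×option 1 + 4×option 3: cost 20, value 157
- 3×option 1 + 3×option 3: cost 24, value 147
- 4×option 3: cost 16, value 144
Best: 170 util.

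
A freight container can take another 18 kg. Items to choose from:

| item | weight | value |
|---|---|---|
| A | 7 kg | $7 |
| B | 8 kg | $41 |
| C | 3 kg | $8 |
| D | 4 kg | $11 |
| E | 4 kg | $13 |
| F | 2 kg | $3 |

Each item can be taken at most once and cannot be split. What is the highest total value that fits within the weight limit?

Check high-value combinations within 18 kg:
- B+D+E+F: weight 8+4+4+2=18, value 41+11+13+3=68
- B+D+E: weight 8+4+4=16, value 41+11+13=65
- B+C+E+F: weight 8+3+4+2=17, value 41+8+13+3=65
Best: $68.

$68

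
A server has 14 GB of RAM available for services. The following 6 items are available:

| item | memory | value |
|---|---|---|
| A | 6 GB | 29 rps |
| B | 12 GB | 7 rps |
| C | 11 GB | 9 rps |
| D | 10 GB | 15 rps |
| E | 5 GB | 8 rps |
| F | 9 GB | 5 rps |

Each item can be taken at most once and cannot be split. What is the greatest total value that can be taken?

Check high-value combinations within 14 GB:
- A+E: memory 6+5=11, value 29+8=37
- A: memory 6, value 29
- D: memory 10, value 15
- E+F: memory 5+9=14, value 8+5=13
Best: 37 rps.

37 rps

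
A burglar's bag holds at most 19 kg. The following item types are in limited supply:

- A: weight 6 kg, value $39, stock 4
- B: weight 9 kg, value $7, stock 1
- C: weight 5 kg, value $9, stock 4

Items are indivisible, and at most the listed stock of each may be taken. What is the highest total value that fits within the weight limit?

$117

Top feasible selections:
- 3×A: weight 18, value 117
- 2×A + 1×C: weight 17, value 87
Best: $117.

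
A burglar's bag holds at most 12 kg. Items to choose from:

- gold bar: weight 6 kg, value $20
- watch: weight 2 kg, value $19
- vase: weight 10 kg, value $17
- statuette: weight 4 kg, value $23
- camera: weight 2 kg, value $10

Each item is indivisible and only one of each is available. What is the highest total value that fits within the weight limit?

$62

This is a 0/1 knapsack; check combinations near the capacity.
- gold bar+watch+statuette: weight 6+2+4=12, value 20+19+23=62
- gold bar+statuette+camera: weight 6+4+2=12, value 20+23+10=53
- watch+statuette+camera: weight 2+4+2=8, value 19+23+10=52
Best: $62.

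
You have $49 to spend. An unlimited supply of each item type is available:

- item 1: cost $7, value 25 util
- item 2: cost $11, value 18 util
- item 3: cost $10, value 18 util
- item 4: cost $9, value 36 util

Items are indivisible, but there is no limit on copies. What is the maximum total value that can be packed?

Best value-per-unit is item 4 at 36/9; filling with it alone gives 5×36 = 180.
Optimal mix: 3×item 1 + 3×item 4 → cost 48, value 183.

183 util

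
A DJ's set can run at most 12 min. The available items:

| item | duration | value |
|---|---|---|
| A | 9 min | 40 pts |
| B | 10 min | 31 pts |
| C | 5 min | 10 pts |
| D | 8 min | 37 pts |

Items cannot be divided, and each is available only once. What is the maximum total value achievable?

40 pts

Check high-value combinations within 12 min:
- A: duration 9, value 40
- D: duration 8, value 37
- B: duration 10, value 31
- C: duration 5, value 10
Best: 40 pts.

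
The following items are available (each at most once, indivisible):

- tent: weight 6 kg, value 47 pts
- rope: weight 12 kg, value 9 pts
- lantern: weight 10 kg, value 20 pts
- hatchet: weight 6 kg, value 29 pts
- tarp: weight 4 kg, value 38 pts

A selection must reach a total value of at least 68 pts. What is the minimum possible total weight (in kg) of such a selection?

10

Subsets with value ≥ 68, sorted by total weight:
- tent+tarp: weight 10, value 85
- tent+hatchet: weight 12, value 76
- tent+hatchet+tarp: weight 16, value 114
- tent+lantern+tarp: weight 20, value 105
Minimum weight: 10 kg.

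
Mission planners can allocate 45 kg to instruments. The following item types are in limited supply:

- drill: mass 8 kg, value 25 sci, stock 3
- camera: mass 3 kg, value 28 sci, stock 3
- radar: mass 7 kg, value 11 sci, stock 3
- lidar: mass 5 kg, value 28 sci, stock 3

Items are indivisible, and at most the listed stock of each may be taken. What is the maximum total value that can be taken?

Best selections within mass 45 and stock limits:
- 2×drill + 3×camera + 3×lidar: mass 40, value 218
- 3×drill + 3×camera + 2×lidar: mass 43, value 215
- 3×drill + 2×camera + 3×lidar: mass 45, value 215
- 1×drill + 3×camera + 1×radar + 3×lidar: mass 39, value 204
Best: 218 sci.

218 sci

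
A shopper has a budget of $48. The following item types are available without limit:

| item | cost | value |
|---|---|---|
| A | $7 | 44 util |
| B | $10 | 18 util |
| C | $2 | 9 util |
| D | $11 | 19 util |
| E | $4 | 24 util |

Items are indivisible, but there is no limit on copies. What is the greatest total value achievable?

Best value-per-unit is A at 44/7; filling with it alone gives 6×44 = 264.
Optimal mix: 6×A + 1×C + 1×E → cost 48, value 297.

297 util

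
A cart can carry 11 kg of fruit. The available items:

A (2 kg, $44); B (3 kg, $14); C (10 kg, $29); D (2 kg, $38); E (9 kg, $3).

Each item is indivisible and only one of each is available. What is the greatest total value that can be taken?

$96

Check high-value combinations within 11 kg:
- A+B+D: weight 2+3+2=7, value 44+14+38=96
- A+D: weight 2+2=4, value 44+38=82
- A+B: weight 2+3=5, value 44+14=58
- B+D: weight 3+2=5, value 14+38=52
- A+E: weight 2+9=11, value 44+3=47
Best: $96.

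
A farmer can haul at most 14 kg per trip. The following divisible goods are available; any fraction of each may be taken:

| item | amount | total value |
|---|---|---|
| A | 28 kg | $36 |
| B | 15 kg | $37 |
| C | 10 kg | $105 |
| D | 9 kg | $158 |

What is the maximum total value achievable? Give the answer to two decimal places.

210.50

Take in order of value per unit:
- D (158/9 per unit): all 9 → value 158, running total 158.00
- C (105/10 per unit): 5 of 10 → value 5×105/10 = 52.5000, running total 210.50
Total 210.50.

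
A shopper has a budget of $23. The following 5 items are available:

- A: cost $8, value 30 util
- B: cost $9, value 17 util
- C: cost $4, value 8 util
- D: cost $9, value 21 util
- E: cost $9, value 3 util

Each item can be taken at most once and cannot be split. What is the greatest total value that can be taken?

Check high-value combinations within $23:
- A+C+D: cost 8+4+9=21, value 30+8+21=59
- A+B+C: cost 8+9+4=21, value 30+17+8=55
- A+D: cost 8+9=17, value 30+21=51
- A+B: cost 8+9=17, value 30+17=47
- B+C+D: cost 9+4+9=22, value 17+8+21=46
Best: 59 util.

59 util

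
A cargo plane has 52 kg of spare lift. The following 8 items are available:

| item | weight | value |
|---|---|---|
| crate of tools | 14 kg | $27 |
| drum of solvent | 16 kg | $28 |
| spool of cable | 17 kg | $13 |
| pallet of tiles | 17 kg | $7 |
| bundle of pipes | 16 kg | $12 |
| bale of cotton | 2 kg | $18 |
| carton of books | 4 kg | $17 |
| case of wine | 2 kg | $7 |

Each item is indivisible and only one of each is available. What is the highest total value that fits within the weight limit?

$102

Check high-value combinations within 52 kg:
- crate of tools+drum of solvent+bundle of pipes+bale of cotton+carton of books: weight 14+16+16+2+4=52, value 27+28+12+18+17=102
- crate of tools+drum of solvent+bale of cotton+carton of books+case of wine: weight 14+16+2+4+2=38, value 27+28+18+17+7=97
- crate of tools+drum of solvent+spool of cable+bale of cotton+case of wine: weight 14+16+17+2+2=51, value 27+28+13+18+7=93
- crate of tools+drum of solvent+bundle of pipes+bale of cotton+case of wine: weight 14+16+16+2+2=50, value 27+28+12+18+7=92
- crate of tools+drum of solvent+bundle of pipes+carton of books+case of wine: weight 14+16+16+4+2=52, value 27+28+12+17+7=91
Best: $102.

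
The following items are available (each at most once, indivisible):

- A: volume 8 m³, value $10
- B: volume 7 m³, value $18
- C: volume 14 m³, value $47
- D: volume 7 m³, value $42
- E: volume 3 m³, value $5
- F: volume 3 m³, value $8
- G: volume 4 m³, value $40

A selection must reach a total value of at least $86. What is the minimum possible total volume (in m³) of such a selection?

Subsets with value ≥ 86, sorted by total volume:
- D+F+G: volume 14, value 90
- D+E+G: volume 14, value 87
- D+E+F+G: volume 17, value 95
Minimum volume: 14 m³.

14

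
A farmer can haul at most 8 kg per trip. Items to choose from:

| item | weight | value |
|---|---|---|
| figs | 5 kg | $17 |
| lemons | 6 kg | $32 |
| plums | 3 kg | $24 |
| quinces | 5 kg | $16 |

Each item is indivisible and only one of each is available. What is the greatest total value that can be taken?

Check high-value combinations within 8 kg:
- figs+plums: weight 5+3=8, value 17+24=41
- plums+quinces: weight 3+5=8, value 24+16=40
- lemons: weight 6, value 32
- plums: weight 3, value 24
- figs: weight 5, value 17
Best: $41.

$41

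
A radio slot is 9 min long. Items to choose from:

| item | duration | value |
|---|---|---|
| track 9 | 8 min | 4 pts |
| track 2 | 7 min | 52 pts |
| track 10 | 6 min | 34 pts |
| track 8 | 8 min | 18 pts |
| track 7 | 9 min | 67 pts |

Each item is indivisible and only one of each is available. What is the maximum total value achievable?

Check high-value combinations within 9 min:
- track 7: duration 9, value 67
- track 2: duration 7, value 52
- track 10: duration 6, value 34
- track 8: duration 8, value 18
- track 9: duration 8, value 4
Best: 67 pts.

67 pts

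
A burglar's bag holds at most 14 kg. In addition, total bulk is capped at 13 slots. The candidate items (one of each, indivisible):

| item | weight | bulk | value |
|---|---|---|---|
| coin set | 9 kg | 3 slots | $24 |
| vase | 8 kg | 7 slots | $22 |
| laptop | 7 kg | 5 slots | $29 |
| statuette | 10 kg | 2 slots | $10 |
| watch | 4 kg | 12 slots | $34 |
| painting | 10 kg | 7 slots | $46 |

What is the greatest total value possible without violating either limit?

$46

Feasible sets respecting both limits:
- painting: weight 10, bulk 7, value 46
- watch: weight 4, bulk 12, value 34
- laptop: weight 7, bulk 5, value 29
- coin set: weight 9, bulk 3, value 24
Best: $46.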